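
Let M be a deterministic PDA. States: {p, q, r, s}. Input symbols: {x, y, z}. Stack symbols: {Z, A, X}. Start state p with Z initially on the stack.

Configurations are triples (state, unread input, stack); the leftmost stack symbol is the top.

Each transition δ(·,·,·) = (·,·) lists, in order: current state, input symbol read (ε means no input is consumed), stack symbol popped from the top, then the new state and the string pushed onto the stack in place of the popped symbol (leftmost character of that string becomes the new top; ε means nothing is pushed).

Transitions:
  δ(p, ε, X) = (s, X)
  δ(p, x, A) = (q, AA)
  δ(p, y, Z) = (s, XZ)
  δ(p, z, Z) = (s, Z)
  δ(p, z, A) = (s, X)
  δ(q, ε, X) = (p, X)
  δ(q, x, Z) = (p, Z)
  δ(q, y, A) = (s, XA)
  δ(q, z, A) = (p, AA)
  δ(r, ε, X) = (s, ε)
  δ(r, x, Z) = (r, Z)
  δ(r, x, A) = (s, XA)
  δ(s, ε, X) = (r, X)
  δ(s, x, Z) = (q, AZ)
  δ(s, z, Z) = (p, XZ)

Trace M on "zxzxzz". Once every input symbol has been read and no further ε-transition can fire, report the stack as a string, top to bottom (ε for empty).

(p, zxzxzz, Z)
  read z, top Z: go to s, push Z → (s, xzxzz, Z)
  read x, top Z: go to q, push AZ → (q, zxzz, AZ)
  read z, top A: go to p, push AA → (p, xzz, AAZ)
  read x, top A: go to q, push AA → (q, zz, AAAZ)
  read z, top A: go to p, push AA → (p, z, AAAAZ)
  read z, top A: go to s, push X → (s, ε, XAAAZ)
  ε-move, top X: go to r, push X → (r, ε, XAAAZ)
  ε-move, top X: go to s, push ε → (s, ε, AAAZ)
All input consumed in state s with stack AAAZ.

AAAZ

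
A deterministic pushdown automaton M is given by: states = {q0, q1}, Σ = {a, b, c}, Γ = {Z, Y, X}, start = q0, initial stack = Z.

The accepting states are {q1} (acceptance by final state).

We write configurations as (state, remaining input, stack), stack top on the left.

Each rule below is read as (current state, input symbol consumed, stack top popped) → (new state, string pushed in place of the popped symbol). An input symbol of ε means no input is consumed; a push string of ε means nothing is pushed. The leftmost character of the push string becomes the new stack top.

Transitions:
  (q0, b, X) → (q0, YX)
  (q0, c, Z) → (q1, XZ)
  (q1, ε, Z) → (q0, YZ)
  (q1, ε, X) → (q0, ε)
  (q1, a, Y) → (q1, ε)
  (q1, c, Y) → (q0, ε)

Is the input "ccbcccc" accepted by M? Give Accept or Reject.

(q0, ccbcccc, Z)
  read c, top Z: go to q1, push XZ → (q1, cbcccc, XZ)
  ε-move, top X: go to q0, push ε → (q0, cbcccc, Z)
  read c, top Z: go to q1, push XZ → (q1, bcccc, XZ)
  ε-move, top X: go to q0, push ε → (q0, bcccc, Z)
No transition applies at (q0, bcccc, Z); input not fully consumed.

Reject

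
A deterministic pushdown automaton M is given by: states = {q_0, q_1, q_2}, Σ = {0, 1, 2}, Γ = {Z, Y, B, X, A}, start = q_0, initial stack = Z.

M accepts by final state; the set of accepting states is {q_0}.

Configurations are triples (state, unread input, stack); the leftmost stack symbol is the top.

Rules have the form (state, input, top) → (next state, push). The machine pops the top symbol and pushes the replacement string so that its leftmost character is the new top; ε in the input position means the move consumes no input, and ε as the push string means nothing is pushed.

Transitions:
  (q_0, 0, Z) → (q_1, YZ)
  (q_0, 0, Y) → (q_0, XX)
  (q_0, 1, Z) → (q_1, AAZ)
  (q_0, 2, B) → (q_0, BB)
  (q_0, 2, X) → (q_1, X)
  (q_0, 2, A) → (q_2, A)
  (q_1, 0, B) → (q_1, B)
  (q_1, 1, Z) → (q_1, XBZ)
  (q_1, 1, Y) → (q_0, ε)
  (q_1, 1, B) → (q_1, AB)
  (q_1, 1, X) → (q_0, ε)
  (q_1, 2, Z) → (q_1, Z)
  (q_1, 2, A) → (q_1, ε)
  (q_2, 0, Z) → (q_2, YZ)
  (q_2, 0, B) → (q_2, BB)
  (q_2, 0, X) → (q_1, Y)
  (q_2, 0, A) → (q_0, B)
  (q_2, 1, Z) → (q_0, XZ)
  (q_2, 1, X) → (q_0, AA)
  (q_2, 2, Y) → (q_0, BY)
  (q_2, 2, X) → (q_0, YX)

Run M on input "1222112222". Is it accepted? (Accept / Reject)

Accept

(q_0, 1222112222, Z)
  read 1, top Z: go to q_1, push AAZ → (q_1, 222112222, AAZ)
  read 2, top A: go to q_1, push ε → (q_1, 22112222, AZ)
  read 2, top A: go to q_1, push ε → (q_1, 2112222, Z)
  read 2, top Z: go to q_1, push Z → (q_1, 112222, Z)
  read 1, top Z: go to q_1, push XBZ → (q_1, 12222, XBZ)
  read 1, top X: go to q_0, push ε → (q_0, 2222, BZ)
  read 2, top B: go to q_0, push BB → (q_0, 222, BBZ)
  read 2, top B: go to q_0, push BB → (q_0, 22, BBBZ)
  read 2, top B: go to q_0, push BB → (q_0, 2, BBBBZ)
  read 2, top B: go to q_0, push BB → (q_0, ε, BBBBBZ)
All input consumed; state q_0 ∈ F.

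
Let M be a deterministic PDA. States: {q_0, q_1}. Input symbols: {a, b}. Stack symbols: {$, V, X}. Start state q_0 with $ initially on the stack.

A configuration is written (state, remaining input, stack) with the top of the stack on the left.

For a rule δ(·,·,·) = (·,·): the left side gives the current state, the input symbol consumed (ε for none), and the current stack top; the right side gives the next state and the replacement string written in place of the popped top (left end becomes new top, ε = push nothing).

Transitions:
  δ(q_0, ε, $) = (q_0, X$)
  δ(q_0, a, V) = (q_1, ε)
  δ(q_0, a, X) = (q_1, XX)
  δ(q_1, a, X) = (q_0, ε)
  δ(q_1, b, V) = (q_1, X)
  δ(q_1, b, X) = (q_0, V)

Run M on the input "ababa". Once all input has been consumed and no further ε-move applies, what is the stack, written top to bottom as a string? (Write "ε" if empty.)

(q_0, ababa, $)
  ε-move, top $: go to q_0, push X$ → (q_0, ababa, X$)
  read a, top X: go to q_1, push XX → (q_1, baba, XX$)
  read b, top X: go to q_0, push V → (q_0, aba, VX$)
  read a, top V: go to q_1, push ε → (q_1, ba, X$)
  read b, top X: go to q_0, push V → (q_0, a, V$)
  read a, top V: go to q_1, push ε → (q_1, ε, $)
All input consumed in state q_1 with stack $.

$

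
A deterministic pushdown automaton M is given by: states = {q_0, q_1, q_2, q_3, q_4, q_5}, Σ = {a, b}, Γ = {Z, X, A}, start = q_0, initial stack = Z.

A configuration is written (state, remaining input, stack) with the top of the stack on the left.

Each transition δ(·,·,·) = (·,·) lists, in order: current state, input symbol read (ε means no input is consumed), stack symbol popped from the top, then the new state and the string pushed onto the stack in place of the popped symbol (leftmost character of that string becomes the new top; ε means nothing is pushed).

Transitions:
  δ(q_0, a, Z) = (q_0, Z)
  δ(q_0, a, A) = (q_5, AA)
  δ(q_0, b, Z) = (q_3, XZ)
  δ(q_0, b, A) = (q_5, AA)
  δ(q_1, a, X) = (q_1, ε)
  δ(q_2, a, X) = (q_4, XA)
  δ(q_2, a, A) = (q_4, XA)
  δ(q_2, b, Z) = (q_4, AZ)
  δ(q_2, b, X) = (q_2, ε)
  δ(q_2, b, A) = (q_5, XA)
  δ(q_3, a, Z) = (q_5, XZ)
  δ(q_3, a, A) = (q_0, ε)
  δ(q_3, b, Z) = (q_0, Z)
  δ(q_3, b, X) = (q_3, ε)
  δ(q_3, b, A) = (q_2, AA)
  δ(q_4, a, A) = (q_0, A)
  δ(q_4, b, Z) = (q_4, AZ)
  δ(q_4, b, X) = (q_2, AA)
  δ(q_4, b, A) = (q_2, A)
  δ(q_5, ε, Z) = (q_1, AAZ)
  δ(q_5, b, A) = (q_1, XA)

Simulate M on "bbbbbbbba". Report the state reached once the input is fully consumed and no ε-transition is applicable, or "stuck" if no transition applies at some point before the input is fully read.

(q_0, bbbbbbbba, Z)
  read b, top Z: go to q_3, push XZ → (q_3, bbbbbbba, XZ)
  read b, top X: go to q_3, push ε → (q_3, bbbbbba, Z)
  read b, top Z: go to q_0, push Z → (q_0, bbbbba, Z)
  read b, top Z: go to q_3, push XZ → (q_3, bbbba, XZ)
  read b, top X: go to q_3, push ε → (q_3, bbba, Z)
  read b, top Z: go to q_0, push Z → (q_0, bba, Z)
  read b, top Z: go to q_3, push XZ → (q_3, ba, XZ)
  read b, top X: go to q_3, push ε → (q_3, a, Z)
  read a, top Z: go to q_5, push XZ → (q_5, ε, XZ)
All input consumed; M is in state q_5.

q_5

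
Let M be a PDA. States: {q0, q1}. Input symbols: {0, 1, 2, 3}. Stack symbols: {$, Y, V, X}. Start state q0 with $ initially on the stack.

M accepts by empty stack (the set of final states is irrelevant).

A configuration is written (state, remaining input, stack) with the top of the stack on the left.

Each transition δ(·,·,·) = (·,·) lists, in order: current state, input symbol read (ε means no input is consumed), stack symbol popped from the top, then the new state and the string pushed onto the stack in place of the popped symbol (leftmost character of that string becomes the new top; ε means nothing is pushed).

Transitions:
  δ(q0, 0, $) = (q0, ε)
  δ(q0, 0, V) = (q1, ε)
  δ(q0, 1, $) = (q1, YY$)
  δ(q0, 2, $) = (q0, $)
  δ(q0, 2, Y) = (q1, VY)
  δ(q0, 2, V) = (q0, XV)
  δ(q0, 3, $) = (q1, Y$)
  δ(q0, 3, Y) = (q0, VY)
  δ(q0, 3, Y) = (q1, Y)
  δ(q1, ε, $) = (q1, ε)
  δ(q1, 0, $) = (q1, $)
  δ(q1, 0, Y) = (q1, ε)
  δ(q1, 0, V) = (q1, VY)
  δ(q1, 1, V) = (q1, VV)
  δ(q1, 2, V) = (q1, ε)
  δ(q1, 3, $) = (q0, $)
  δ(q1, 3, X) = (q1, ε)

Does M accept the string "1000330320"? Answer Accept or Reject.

One accepting computation: (q0, 1000330320, $) ⊢ (q1, 000330320, YY$) ⊢ (q1, 00330320, Y$) ⊢ (q1, 0330320, $) ⊢ (q1, 330320, $) ⊢ (q0, 30320, $) ⊢ (q1, 0320, Y$) ⊢ (q1, 320, $) ⊢ (q0, 20, $) ⊢ (q0, 0, $) ⊢ (q0, ε, ε)
All input consumed and the stack is empty.

Accept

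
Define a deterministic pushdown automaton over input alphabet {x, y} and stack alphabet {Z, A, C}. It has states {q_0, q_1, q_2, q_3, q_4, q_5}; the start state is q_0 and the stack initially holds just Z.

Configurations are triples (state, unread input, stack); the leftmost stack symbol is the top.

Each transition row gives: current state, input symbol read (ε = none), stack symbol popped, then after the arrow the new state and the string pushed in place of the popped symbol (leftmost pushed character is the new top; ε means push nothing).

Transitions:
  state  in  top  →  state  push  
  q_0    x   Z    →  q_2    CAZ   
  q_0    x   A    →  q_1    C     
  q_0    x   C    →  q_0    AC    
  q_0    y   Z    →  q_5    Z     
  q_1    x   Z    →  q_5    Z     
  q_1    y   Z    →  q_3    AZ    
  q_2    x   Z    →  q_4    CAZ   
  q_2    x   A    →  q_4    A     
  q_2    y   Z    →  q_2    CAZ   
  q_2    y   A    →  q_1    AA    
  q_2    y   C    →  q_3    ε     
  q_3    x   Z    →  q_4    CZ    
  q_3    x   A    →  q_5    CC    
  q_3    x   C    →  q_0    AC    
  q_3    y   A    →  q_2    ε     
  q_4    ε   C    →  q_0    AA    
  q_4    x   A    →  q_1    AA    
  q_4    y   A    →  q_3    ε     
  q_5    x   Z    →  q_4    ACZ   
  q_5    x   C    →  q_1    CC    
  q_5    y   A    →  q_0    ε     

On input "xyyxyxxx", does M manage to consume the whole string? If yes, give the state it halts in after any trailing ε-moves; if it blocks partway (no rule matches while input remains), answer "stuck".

stuck

(q_0, xyyxyxxx, Z)
  read x, top Z: go to q_2, push CAZ → (q_2, yyxyxxx, CAZ)
  read y, top C: go to q_3, push ε → (q_3, yxyxxx, AZ)
  read y, top A: go to q_2, push ε → (q_2, xyxxx, Z)
  read x, top Z: go to q_4, push CAZ → (q_4, yxxx, CAZ)
  ε-move, top C: go to q_0, push AA → (q_0, yxxx, AAAZ)
No transition for (q_0, y, top A); M blocks with input yxxx remaining.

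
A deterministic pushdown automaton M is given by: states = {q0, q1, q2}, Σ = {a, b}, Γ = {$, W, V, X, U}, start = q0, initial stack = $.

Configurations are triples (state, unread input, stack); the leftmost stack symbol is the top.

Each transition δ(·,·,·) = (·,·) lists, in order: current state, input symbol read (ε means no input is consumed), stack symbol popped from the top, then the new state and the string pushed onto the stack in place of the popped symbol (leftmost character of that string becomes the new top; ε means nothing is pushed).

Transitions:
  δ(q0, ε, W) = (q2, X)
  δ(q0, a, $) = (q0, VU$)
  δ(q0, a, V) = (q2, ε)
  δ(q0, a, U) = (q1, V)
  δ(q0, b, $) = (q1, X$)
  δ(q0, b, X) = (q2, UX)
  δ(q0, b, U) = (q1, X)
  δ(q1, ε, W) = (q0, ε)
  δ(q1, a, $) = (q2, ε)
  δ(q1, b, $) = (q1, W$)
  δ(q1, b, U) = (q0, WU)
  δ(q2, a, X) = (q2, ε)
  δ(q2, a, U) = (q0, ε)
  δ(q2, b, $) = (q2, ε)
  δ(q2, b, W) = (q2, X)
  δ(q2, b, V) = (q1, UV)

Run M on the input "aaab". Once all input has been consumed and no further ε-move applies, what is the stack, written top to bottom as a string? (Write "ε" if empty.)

(q0, aaab, $)
  read a, top $: go to q0, push VU$ → (q0, aab, VU$)
  read a, top V: go to q2, push ε → (q2, ab, U$)
  read a, top U: go to q0, push ε → (q0, b, $)
  read b, top $: go to q1, push X$ → (q1, ε, X$)
All input consumed in state q1 with stack X$.

X$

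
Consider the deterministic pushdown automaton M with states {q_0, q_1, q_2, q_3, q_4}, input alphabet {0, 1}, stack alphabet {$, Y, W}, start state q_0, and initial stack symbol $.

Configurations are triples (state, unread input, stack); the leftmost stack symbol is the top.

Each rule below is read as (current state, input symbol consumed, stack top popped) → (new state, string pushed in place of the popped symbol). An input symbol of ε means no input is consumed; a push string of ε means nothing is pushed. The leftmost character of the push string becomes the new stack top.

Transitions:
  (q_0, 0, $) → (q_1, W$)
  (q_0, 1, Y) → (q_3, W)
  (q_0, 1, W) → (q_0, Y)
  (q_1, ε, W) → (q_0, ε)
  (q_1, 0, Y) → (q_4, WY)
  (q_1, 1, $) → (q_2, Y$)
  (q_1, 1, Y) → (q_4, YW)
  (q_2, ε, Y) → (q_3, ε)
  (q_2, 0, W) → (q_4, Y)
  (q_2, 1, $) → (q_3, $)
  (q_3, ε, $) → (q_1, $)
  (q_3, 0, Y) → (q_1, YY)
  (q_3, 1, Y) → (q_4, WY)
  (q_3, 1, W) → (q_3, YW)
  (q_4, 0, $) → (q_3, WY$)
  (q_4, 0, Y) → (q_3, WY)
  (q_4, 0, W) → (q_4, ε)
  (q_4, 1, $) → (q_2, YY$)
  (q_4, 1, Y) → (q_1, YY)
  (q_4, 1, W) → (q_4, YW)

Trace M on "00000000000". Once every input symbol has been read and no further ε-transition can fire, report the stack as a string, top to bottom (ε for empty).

(q_0, 00000000000, $)
  read 0, top $: go to q_1, push W$ → (q_1, 0000000000, W$)
  ε-move, top W: go to q_0, push ε → (q_0, 0000000000, $)
  read 0, top $: go to q_1, push W$ → (q_1, 000000000, W$)
  ε-move, top W: go to q_0, push ε → (q_0, 000000000, $)
  read 0, top $: go to q_1, push W$ → (q_1, 00000000, W$)
  ε-move, top W: go to q_0, push ε → (q_0, 00000000, $)
  read 0, top $: go to q_1, push W$ → (q_1, 0000000, W$)
  ε-move, top W: go to q_0, push ε → (q_0, 0000000, $)
  read 0, top $: go to q_1, push W$ → (q_1, 000000, W$)
  ε-move, top W: go to q_0, push ε → (q_0, 000000, $)
  read 0, top $: go to q_1, push W$ → (q_1, 00000, W$)
  ε-move, top W: go to q_0, push ε → (q_0, 00000, $)
  read 0, top $: go to q_1, push W$ → (q_1, 0000, W$)
  ε-move, top W: go to q_0, push ε → (q_0, 0000, $)
  read 0, top $: go to q_1, push W$ → (q_1, 000, W$)
  ε-move, top W: go to q_0, push ε → (q_0, 000, $)
  read 0, top $: go to q_1, push W$ → (q_1, 00, W$)
  ε-move, top W: go to q_0, push ε → (q_0, 00, $)
  read 0, top $: go to q_1, push W$ → (q_1, 0, W$)
  ε-move, top W: go to q_0, push ε → (q_0, 0, $)
  read 0, top $: go to q_1, push W$ → (q_1, ε, W$)
  ε-move, top W: go to q_0, push ε → (q_0, ε, $)
All input consumed in state q_0 with stack $.

$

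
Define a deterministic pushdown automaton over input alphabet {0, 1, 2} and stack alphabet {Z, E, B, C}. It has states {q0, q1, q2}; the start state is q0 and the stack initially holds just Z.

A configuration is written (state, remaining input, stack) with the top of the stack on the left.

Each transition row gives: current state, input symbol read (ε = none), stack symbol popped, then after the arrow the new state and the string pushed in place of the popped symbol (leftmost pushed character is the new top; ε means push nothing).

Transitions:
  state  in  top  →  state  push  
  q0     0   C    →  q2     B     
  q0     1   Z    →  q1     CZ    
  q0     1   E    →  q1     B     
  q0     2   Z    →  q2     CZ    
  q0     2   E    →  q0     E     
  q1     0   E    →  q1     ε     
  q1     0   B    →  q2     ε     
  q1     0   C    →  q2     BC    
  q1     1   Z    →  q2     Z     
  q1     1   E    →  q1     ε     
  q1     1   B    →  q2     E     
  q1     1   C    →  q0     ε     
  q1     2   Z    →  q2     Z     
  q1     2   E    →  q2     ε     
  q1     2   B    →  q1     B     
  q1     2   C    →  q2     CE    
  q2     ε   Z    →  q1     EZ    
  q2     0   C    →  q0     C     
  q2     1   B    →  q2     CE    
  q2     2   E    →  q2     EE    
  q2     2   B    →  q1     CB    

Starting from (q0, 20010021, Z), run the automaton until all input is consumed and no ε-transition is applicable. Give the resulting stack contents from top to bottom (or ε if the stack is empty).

(q0, 20010021, Z)
  read 2, top Z: go to q2, push CZ → (q2, 0010021, CZ)
  read 0, top C: go to q0, push C → (q0, 010021, CZ)
  read 0, top C: go to q2, push B → (q2, 10021, BZ)
  read 1, top B: go to q2, push CE → (q2, 0021, CEZ)
  read 0, top C: go to q0, push C → (q0, 021, CEZ)
  read 0, top C: go to q2, push B → (q2, 21, BEZ)
  read 2, top B: go to q1, push CB → (q1, 1, CBEZ)
  read 1, top C: go to q0, push ε → (q0, ε, BEZ)
All input consumed in state q0 with stack BEZ.

BEZ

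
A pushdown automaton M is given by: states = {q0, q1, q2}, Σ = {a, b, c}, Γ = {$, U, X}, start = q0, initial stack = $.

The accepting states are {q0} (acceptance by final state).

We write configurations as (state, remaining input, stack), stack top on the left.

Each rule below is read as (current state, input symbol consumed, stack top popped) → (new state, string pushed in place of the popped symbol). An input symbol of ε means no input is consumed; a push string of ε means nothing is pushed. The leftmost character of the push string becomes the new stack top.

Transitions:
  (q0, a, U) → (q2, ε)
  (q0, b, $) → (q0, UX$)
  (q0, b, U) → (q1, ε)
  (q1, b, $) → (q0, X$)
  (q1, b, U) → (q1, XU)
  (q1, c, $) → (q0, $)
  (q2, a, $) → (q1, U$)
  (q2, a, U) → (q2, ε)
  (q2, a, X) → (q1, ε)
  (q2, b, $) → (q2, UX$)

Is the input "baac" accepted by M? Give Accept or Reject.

Accept

One accepting computation: (q0, baac, $) ⊢ (q0, aac, UX$) ⊢ (q2, ac, X$) ⊢ (q1, c, $) ⊢ (q0, ε, $)
All input consumed and state q0 ∈ F.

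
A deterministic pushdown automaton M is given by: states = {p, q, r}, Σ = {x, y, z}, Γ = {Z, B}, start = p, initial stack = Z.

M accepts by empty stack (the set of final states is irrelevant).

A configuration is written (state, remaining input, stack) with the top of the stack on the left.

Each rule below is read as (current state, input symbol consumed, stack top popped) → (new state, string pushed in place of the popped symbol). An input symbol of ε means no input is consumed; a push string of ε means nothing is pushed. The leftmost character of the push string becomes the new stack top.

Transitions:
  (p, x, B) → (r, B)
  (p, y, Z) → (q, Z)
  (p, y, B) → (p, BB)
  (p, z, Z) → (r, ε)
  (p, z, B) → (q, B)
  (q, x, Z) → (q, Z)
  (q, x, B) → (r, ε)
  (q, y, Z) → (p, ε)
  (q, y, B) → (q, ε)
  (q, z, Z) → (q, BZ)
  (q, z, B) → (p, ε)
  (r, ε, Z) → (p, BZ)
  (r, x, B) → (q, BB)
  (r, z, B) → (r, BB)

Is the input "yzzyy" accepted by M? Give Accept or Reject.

(p, yzzyy, Z)
  read y, top Z: go to q, push Z → (q, zzyy, Z)
  read z, top Z: go to q, push BZ → (q, zyy, BZ)
  read z, top B: go to p, push ε → (p, yy, Z)
  read y, top Z: go to q, push Z → (q, y, Z)
  read y, top Z: go to p, push ε → (p, ε, ε)
All input consumed and the stack is empty.

Accept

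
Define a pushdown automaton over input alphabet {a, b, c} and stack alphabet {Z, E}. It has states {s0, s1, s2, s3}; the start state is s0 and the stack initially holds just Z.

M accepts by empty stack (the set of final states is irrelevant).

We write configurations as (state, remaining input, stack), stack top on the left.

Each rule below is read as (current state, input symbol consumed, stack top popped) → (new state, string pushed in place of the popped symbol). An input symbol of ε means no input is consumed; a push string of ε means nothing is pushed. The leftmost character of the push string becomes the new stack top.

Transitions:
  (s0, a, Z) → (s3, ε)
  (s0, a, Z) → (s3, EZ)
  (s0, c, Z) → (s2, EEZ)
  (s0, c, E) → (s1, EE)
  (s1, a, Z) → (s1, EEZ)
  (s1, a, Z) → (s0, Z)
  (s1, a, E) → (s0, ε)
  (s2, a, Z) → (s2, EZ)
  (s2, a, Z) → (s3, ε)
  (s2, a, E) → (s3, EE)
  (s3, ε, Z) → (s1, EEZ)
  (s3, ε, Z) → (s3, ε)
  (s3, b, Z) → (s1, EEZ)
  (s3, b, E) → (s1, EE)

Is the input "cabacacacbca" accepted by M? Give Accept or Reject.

No computation consumes all input and empties the stack.

Reject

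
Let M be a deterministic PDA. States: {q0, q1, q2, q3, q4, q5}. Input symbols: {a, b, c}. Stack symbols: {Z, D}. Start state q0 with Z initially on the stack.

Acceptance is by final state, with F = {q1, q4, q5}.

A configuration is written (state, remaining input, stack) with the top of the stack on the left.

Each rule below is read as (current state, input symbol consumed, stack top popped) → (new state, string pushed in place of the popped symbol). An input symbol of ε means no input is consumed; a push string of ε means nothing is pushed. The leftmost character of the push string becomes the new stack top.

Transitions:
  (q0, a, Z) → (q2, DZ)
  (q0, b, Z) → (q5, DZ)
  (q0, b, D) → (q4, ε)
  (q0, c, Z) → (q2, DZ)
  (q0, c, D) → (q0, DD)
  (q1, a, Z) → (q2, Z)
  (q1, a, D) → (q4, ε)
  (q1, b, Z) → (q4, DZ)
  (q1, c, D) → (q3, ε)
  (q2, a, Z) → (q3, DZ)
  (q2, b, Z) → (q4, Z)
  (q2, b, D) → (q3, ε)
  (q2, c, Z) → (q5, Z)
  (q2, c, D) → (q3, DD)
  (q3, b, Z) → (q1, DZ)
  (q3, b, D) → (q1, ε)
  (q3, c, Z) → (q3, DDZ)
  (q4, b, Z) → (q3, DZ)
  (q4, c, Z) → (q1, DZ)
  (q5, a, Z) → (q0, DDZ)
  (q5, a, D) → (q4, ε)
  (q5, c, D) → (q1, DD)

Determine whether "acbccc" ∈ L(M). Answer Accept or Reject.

Reject

(q0, acbccc, Z) ⊢ (q2, cbccc, DZ) ⊢ (q3, bccc, DDZ) ⊢ (q1, ccc, DZ) ⊢ (q3, cc, Z) ⊢ (q3, c, DDZ)
No transition applies at (q3, c, DDZ); input not fully consumed.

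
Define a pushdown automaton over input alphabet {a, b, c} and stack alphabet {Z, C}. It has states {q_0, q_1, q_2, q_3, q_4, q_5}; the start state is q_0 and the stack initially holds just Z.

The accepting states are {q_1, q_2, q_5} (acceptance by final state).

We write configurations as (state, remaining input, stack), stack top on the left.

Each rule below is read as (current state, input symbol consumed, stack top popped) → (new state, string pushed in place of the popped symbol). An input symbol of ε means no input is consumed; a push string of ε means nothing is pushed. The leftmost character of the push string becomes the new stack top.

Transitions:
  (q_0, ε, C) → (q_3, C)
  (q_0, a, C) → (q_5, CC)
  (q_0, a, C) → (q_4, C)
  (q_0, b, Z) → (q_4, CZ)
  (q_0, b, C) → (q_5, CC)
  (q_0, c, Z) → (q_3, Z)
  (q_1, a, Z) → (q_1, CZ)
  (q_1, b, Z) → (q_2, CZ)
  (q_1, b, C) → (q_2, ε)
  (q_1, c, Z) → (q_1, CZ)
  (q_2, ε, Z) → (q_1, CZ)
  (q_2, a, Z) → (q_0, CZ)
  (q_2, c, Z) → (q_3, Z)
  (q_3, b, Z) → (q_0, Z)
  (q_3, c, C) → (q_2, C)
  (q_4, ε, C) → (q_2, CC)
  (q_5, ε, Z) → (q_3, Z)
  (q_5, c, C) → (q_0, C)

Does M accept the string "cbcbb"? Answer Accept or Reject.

Accept

One accepting computation: (q_0, cbcbb, Z) ⊢ (q_3, bcbb, Z) ⊢ (q_0, cbb, Z) ⊢ (q_3, bb, Z) ⊢ (q_0, b, Z) ⊢ (q_4, ε, CZ) ⊢ (q_2, ε, CCZ)
All input consumed and state q_2 ∈ F.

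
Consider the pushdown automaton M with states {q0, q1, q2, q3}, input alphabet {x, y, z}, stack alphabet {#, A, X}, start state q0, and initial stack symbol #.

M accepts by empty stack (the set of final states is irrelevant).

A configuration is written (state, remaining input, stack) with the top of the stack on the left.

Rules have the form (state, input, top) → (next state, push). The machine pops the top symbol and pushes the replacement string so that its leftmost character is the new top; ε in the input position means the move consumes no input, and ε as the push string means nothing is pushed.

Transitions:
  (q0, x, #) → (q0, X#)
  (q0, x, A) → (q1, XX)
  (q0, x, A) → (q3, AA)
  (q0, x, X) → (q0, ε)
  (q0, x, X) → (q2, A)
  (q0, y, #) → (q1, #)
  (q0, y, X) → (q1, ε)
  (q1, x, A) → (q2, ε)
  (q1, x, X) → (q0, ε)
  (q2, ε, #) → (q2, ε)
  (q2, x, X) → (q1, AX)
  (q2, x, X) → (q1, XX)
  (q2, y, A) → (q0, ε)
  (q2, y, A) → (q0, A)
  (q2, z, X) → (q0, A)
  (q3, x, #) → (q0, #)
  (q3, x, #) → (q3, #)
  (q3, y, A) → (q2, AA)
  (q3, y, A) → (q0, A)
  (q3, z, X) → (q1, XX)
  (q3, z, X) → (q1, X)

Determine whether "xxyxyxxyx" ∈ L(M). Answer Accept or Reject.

One accepting computation: (q0, xxyxyxxyx, #) ⊢ (q0, xyxyxxyx, X#) ⊢ (q2, yxyxxyx, A#) ⊢ (q0, xyxxyx, A#) ⊢ (q3, yxxyx, AA#) ⊢ (q0, xxyx, AA#) ⊢ (q1, xyx, XXA#) ⊢ (q0, yx, XA#) ⊢ (q1, x, A#) ⊢ (q2, ε, #) ⊢ (q2, ε, ε)
All input consumed and the stack is empty.

Accept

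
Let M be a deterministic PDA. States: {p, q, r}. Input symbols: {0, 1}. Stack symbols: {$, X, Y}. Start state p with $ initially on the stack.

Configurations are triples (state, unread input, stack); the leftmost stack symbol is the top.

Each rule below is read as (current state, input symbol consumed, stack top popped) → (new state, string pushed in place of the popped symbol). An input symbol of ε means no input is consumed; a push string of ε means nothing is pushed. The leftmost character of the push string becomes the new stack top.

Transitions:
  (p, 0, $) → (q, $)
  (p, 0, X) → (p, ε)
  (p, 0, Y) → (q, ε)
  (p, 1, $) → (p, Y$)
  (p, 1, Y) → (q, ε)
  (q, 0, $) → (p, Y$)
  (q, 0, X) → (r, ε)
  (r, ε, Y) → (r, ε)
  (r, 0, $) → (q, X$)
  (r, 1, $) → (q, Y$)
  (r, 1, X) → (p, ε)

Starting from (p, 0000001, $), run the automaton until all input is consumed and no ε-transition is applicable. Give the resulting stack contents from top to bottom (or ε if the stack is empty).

(p, 0000001, $)
  read 0, top $: go to q, push $ → (q, 000001, $)
  read 0, top $: go to p, push Y$ → (p, 00001, Y$)
  read 0, top Y: go to q, push ε → (q, 0001, $)
  read 0, top $: go to p, push Y$ → (p, 001, Y$)
  read 0, top Y: go to q, push ε → (q, 01, $)
  read 0, top $: go to p, push Y$ → (p, 1, Y$)
  read 1, top Y: go to q, push ε → (q, ε, $)
All input consumed in state q with stack $.

$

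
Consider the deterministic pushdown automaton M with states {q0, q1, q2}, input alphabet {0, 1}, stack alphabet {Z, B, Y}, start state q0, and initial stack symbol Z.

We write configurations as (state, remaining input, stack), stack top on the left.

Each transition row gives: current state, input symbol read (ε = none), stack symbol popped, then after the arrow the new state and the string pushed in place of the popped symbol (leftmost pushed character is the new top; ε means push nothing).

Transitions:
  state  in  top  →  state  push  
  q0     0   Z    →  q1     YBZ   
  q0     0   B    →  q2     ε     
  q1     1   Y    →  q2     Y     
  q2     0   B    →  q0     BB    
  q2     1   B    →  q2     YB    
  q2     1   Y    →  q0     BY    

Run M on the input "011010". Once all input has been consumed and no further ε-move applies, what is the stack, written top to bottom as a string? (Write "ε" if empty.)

YBZ

(q0, 011010, Z) ⊢ (q1, 11010, YBZ) ⊢ (q2, 1010, YBZ) ⊢ (q0, 010, BYBZ) ⊢ (q2, 10, YBZ) ⊢ (q0, 0, BYBZ) ⊢ (q2, ε, YBZ)
All input consumed in state q2 with stack YBZ.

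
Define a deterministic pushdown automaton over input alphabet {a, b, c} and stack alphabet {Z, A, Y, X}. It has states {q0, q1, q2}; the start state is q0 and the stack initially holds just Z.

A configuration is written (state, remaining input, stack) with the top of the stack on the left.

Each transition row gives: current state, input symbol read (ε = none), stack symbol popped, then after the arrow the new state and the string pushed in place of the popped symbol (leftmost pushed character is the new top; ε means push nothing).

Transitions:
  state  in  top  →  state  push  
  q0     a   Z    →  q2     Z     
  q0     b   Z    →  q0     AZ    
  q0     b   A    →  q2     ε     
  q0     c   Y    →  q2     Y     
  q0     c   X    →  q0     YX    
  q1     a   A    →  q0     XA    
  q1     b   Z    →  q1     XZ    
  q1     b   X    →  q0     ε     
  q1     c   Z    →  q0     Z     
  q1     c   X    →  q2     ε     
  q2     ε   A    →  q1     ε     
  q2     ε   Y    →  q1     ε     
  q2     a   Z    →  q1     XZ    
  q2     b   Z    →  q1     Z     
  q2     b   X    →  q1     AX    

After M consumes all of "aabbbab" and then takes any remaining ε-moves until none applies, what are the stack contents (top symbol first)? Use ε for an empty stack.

Z

(q0, aabbbab, Z)
  read a, top Z: go to q2, push Z → (q2, abbbab, Z)
  read a, top Z: go to q1, push XZ → (q1, bbbab, XZ)
  read b, top X: go to q0, push ε → (q0, bbab, Z)
  read b, top Z: go to q0, push AZ → (q0, bab, AZ)
  read b, top A: go to q2, push ε → (q2, ab, Z)
  read a, top Z: go to q1, push XZ → (q1, b, XZ)
  read b, top X: go to q0, push ε → (q0, ε, Z)
All input consumed in state q0 with stack Z.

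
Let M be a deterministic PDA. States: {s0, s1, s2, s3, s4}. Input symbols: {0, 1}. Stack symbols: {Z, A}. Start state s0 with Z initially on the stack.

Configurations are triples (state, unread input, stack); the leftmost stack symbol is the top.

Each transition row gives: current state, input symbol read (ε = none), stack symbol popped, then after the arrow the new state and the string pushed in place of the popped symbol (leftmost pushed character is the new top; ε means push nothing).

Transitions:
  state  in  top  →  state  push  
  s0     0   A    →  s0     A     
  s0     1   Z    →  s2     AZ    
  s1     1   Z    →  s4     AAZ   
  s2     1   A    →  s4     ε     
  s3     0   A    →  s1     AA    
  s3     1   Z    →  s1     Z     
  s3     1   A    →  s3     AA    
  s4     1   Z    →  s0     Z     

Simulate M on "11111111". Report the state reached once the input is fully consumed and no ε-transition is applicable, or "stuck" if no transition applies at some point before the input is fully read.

s4

(s0, 11111111, Z)
  read 1, top Z: go to s2, push AZ → (s2, 1111111, AZ)
  read 1, top A: go to s4, push ε → (s4, 111111, Z)
  read 1, top Z: go to s0, push Z → (s0, 11111, Z)
  read 1, top Z: go to s2, push AZ → (s2, 1111, AZ)
  read 1, top A: go to s4, push ε → (s4, 111, Z)
  read 1, top Z: go to s0, push Z → (s0, 11, Z)
  read 1, top Z: go to s2, push AZ → (s2, 1, AZ)
  read 1, top A: go to s4, push ε → (s4, ε, Z)
All input consumed; M is in state s4.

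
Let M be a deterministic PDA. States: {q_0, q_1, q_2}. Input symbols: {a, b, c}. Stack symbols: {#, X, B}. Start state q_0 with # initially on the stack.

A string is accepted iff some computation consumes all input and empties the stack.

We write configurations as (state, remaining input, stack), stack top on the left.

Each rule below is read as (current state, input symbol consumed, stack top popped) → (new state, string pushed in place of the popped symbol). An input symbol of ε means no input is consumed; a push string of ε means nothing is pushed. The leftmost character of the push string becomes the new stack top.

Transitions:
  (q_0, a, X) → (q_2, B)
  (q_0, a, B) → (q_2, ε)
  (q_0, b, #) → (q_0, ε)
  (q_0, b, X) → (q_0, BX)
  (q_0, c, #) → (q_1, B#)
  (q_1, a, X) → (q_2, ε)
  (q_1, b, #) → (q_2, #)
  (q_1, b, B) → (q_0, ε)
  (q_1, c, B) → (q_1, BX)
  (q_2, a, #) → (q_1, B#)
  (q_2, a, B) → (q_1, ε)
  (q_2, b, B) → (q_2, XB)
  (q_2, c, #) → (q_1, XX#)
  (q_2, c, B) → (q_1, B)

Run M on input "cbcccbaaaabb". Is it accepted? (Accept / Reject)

(q_0, cbcccbaaaabb, #) ⊢ (q_1, bcccbaaaabb, B#) ⊢ (q_0, cccbaaaabb, #) ⊢ (q_1, ccbaaaabb, B#) ⊢ (q_1, cbaaaabb, BX#) ⊢ (q_1, baaaabb, BXX#) ⊢ (q_0, aaaabb, XX#) ⊢ (q_2, aaabb, BX#) ⊢ (q_1, aabb, X#) ⊢ (q_2, abb, #) ⊢ (q_1, bb, B#) ⊢ (q_0, b, #) ⊢ (q_0, ε, ε)
All input consumed and the stack is empty.

Accept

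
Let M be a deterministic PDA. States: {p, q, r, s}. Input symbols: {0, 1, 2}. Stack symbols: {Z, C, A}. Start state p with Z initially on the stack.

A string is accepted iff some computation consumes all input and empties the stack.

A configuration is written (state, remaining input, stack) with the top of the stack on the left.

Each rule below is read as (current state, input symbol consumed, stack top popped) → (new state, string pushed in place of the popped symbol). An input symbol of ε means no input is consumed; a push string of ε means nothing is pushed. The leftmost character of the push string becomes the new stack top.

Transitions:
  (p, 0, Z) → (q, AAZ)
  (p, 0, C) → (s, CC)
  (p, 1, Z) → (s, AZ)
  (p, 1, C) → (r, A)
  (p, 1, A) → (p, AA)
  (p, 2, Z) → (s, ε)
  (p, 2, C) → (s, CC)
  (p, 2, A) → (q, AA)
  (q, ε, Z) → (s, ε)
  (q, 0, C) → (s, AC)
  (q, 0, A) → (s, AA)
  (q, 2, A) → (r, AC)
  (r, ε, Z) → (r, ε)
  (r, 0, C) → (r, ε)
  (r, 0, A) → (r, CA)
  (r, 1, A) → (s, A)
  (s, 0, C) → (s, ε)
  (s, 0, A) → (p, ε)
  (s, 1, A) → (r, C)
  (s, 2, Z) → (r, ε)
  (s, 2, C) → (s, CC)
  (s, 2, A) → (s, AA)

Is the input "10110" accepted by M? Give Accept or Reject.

(p, 10110, Z)
  read 1, top Z: go to s, push AZ → (s, 0110, AZ)
  read 0, top A: go to p, push ε → (p, 110, Z)
  read 1, top Z: go to s, push AZ → (s, 10, AZ)
  read 1, top A: go to r, push C → (r, 0, CZ)
  read 0, top C: go to r, push ε → (r, ε, Z)
  ε-move, top Z: go to r, push ε → (r, ε, ε)
All input consumed and the stack is empty.

Accept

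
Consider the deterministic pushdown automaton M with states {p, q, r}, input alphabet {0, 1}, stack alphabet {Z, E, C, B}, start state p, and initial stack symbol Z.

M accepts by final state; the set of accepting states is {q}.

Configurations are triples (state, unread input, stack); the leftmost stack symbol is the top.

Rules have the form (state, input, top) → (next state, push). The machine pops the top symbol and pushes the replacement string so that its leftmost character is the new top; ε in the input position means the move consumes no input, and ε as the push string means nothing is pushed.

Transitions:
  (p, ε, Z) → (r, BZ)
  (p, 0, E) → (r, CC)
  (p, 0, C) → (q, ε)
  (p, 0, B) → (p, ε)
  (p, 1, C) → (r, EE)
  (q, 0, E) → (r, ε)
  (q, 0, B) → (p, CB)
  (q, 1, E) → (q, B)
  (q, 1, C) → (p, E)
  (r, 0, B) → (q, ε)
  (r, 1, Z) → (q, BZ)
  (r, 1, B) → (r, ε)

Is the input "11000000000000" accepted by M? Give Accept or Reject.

(p, 11000000000000, Z)
  ε-move, top Z: go to r, push BZ → (r, 11000000000000, BZ)
  read 1, top B: go to r, push ε → (r, 1000000000000, Z)
  read 1, top Z: go to q, push BZ → (q, 000000000000, BZ)
  read 0, top B: go to p, push CB → (p, 00000000000, CBZ)
  read 0, top C: go to q, push ε → (q, 0000000000, BZ)
  read 0, top B: go to p, push CB → (p, 000000000, CBZ)
  read 0, top C: go to q, push ε → (q, 00000000, BZ)
  read 0, top B: go to p, push CB → (p, 0000000, CBZ)
  read 0, top C: go to q, push ε → (q, 000000, BZ)
  read 0, top B: go to p, push CB → (p, 00000, CBZ)
  read 0, top C: go to q, push ε → (q, 0000, BZ)
  read 0, top B: go to p, push CB → (p, 000, CBZ)
  read 0, top C: go to q, push ε → (q, 00, BZ)
  read 0, top B: go to p, push CB → (p, 0, CBZ)
  read 0, top C: go to q, push ε → (q, ε, BZ)
All input consumed; state q ∈ F.

Accept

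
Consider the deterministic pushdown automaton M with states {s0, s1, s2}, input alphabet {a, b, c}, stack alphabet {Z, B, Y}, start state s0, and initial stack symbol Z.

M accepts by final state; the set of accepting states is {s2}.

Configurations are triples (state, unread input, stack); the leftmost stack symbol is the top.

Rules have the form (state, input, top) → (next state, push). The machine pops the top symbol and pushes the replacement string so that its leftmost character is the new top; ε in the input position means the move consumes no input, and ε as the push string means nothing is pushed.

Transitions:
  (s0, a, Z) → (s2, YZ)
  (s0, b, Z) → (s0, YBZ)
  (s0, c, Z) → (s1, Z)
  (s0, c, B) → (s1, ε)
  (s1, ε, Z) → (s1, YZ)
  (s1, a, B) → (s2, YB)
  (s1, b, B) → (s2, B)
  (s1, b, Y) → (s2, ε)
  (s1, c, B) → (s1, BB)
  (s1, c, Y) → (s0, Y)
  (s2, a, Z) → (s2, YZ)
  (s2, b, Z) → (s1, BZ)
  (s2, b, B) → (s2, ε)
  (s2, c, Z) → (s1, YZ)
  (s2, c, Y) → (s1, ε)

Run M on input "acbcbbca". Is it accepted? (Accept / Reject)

(s0, acbcbbca, Z)
  read a, top Z: go to s2, push YZ → (s2, cbcbbca, YZ)
  read c, top Y: go to s1, push ε → (s1, bcbbca, Z)
  ε-move, top Z: go to s1, push YZ → (s1, bcbbca, YZ)
  read b, top Y: go to s2, push ε → (s2, cbbca, Z)
  read c, top Z: go to s1, push YZ → (s1, bbca, YZ)
  read b, top Y: go to s2, push ε → (s2, bca, Z)
  read b, top Z: go to s1, push BZ → (s1, ca, BZ)
  read c, top B: go to s1, push BB → (s1, a, BBZ)
  read a, top B: go to s2, push YB → (s2, ε, YBBZ)
All input consumed; state s2 ∈ F.

Accept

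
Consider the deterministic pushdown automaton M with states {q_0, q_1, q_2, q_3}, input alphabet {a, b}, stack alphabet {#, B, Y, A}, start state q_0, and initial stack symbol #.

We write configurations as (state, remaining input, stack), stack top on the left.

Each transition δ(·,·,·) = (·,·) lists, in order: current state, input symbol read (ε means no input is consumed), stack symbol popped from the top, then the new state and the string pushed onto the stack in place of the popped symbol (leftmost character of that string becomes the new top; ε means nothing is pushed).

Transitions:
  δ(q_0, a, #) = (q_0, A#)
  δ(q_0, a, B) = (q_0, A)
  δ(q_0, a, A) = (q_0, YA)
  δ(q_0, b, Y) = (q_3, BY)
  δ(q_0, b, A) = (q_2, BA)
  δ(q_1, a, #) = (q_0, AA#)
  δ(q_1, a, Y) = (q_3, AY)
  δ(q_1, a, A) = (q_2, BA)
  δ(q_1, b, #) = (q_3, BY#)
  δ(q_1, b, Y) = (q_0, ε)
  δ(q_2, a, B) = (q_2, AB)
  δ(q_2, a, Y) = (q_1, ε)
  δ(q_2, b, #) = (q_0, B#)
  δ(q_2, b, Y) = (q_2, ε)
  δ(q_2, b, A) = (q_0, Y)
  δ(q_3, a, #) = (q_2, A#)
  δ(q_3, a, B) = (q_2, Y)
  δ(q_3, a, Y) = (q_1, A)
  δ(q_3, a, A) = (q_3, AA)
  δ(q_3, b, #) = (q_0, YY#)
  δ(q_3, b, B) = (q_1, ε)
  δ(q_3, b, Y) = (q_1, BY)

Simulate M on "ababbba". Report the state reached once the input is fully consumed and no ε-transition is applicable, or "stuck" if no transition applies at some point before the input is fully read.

q_3

(q_0, ababbba, #) ⊢ (q_0, babbba, A#) ⊢ (q_2, abbba, BA#) ⊢ (q_2, bbba, ABA#) ⊢ (q_0, bba, YBA#) ⊢ (q_3, ba, BYBA#) ⊢ (q_1, a, YBA#) ⊢ (q_3, ε, AYBA#)
All input consumed; M is in state q_3.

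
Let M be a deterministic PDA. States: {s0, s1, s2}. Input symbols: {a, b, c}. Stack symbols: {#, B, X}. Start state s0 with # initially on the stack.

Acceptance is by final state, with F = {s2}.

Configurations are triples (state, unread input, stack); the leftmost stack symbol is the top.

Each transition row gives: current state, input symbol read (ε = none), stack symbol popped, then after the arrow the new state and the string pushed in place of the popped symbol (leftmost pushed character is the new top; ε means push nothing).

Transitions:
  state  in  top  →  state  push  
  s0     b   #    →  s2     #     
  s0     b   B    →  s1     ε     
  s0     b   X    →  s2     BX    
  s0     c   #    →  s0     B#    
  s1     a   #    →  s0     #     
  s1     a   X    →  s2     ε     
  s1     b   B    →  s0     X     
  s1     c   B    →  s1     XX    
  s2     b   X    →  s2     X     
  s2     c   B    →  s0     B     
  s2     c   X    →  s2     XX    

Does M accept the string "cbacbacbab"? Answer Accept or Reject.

(s0, cbacbacbab, #)
  read c, top #: go to s0, push B# → (s0, bacbacbab, B#)
  read b, top B: go to s1, push ε → (s1, acbacbab, #)
  read a, top #: go to s0, push # → (s0, cbacbab, #)
  read c, top #: go to s0, push B# → (s0, bacbab, B#)
  read b, top B: go to s1, push ε → (s1, acbab, #)
  read a, top #: go to s0, push # → (s0, cbab, #)
  read c, top #: go to s0, push B# → (s0, bab, B#)
  read b, top B: go to s1, push ε → (s1, ab, #)
  read a, top #: go to s0, push # → (s0, b, #)
  read b, top #: go to s2, push # → (s2, ε, #)
All input consumed; state s2 ∈ F.

Accept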